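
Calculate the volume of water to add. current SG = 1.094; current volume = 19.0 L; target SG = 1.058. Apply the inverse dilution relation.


V_water = V·((SG_curr − 1)/(SG_target − 1) − 1)
V_water = 19.0·((1.094 − 1)/(1.058 − 1) − 1)

11.7931 L


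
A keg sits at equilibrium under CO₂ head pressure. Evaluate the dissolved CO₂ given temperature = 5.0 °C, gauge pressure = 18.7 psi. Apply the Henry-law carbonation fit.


vols = (P + 14.695)·(0.01821 + 0.09011·e^(−0.04·T))
vols = (18.7 + 14.695)·(0.01821 + 0.09011·e^(−0.04·5.0))

3.0719 volumes


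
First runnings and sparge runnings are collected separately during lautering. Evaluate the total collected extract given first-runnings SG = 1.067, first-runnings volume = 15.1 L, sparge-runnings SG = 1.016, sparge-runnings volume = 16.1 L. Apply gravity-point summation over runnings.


total = Σ (SG_i − 1)·1000·V_i
first = (1.067 − 1)·1000·15.1 = 1011.7000
sparge = (1.016 − 1)·1000·16.1 = 257.6000
total = 1011.7000 + 257.6000

1269.3000 gravity·L


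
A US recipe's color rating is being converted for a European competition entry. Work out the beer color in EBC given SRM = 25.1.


EBC = SRM · 1.97
EBC = 25.1 · 1.97

49.4470 EBC


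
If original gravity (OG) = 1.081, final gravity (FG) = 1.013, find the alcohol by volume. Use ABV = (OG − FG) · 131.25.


ABV = (1.081 − 1.013) · 131.25

8.9250 % ABV


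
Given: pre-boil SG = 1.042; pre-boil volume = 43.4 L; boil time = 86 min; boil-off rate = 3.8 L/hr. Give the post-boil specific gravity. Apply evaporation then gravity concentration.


V_post = V_pre − rate·(t/60);  SG_post = 1 + (SG_pre−1)·V_pre/V_post
V_post = 43.4 − 3.8·(86/60) = 37.9533
SG_post = 1 + (1.042 − 1)·43.4/37.9533

1.0480


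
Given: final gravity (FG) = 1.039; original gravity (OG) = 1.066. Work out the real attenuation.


AA = (OG−FG)/(OG−1)·100;  RA = AA·0.8192
AA = (1.066 − 1.039)/(1.066 − 1)·100 = 40.9091
RA = 40.9091·0.8192

33.5127 %


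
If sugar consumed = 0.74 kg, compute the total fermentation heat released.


Q = m_sugar · 590 kJ/kg
Q = 0.74 · 590

436.6000 kJ


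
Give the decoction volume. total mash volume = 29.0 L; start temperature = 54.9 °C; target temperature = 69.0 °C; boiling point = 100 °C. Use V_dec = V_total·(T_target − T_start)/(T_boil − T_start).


V_dec = 29.0·(69.0 − 54.9)/(100 − 54.9)

9.0665 L


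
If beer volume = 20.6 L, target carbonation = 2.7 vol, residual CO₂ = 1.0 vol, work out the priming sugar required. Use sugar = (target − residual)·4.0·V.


sugar = (2.7 − 1.0)·4.0·20.6

140.0800 g


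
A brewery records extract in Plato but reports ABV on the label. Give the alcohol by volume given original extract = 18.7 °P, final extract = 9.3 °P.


SG = 259/(259 − P);  ABV = (OG − FG)·131.25
OG = 259/(259 − 18.7) = 1.0778
FG = 259/(259 − 9.3) = 1.0372
ABV = (1.0778 − 1.0372)·131.25

5.3254 % ABV


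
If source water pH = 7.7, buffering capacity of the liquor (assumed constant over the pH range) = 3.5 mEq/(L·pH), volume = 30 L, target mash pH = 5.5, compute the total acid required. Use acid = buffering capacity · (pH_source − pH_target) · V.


acid = 3.5 · (7.7 − 5.5) · 30

231.0000 mEq


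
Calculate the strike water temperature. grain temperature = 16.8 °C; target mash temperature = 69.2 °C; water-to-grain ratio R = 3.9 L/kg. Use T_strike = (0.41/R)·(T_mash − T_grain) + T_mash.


T_strike = (0.41/3.9)·(69.2 − 16.8) + 69.2

74.7087 °C


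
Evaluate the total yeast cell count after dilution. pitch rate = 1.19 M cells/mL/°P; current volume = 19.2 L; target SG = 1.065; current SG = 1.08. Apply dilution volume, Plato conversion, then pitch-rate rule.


V_w = V·((SG_c−1)/(SG_t−1)−1);  °P = 259 − 259/SG_t;  cells = rate·(V+V_w)·°P
V_w = 19.2·((1.08−1)/(1.065−1)−1) = 4.4308
V_final = 19.2 + 4.4308 = 23.6308
°P = 259 − 259/1.065 = 15.8075
cells = 1.19·23.6308·15.8075

444.5170 billion cells


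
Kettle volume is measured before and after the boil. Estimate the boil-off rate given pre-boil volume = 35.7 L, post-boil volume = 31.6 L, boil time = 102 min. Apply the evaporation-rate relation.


rate = (V_pre − V_post) / (t_min/60)
rate = (35.7 − 31.6) / (102/60)

2.4118 L/hr


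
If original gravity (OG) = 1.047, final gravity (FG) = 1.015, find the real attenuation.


AA = (OG−FG)/(OG−1)·100;  RA = AA·0.8192
AA = (1.047 − 1.015)/(1.047 − 1)·100 = 68.0851
RA = 68.0851·0.8192

55.7753 %


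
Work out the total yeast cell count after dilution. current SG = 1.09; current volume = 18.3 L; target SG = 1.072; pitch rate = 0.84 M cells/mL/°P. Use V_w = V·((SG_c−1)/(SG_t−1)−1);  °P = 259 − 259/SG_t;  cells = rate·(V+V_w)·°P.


V_w = 18.3·((1.09−1)/(1.072−1)−1) = 4.5750
V_final = 18.3 + 4.5750 = 22.8750
°P = 259 − 259/1.072 = 17.3955
cells = 0.84·22.8750·17.3955

334.2550 billion cells


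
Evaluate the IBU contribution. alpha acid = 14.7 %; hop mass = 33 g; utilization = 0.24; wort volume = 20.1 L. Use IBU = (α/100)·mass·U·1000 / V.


IBU = (14.7/100)·33·0.24·1000 / 20.1

57.9224 IBU


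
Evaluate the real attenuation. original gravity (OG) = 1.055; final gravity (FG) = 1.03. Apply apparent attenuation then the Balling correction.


AA = (OG−FG)/(OG−1)·100;  RA = AA·0.8192
AA = (1.055 − 1.03)/(1.055 − 1)·100 = 45.4545
RA = 45.4545·0.8192

37.2364 %


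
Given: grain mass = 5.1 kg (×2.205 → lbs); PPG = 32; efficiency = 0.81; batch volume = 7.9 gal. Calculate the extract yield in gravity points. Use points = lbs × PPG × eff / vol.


lbs = 5.1 × 2.205 = 11.2455
points = 11.2455 × 32 × 0.81 / 7.9

36.8966 points


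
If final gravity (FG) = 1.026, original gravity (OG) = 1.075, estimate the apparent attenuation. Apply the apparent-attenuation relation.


AA = (OG − FG)/(OG − 1) · 100
AA = (1.075 − 1.026)/(1.075 − 1) · 100

65.3333 %


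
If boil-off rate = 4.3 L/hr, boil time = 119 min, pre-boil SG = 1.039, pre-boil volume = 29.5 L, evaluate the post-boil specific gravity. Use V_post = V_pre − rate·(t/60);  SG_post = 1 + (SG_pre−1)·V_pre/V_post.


V_post = 29.5 − 4.3·(119/60) = 20.9717
SG_post = 1 + (1.039 − 1)·29.5/20.9717

1.0549


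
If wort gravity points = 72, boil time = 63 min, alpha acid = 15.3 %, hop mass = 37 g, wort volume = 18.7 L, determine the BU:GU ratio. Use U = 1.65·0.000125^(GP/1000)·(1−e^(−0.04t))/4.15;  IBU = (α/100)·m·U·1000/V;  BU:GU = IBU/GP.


U = 1.65·0.000125^(72/1000)·(1−e^(−0.04·63))/4.15 = 0.1914
IBU = (15.3/100)·37·0.1914·1000/18.7 = 57.9476
BU:GU = 57.9476/72

0.8048


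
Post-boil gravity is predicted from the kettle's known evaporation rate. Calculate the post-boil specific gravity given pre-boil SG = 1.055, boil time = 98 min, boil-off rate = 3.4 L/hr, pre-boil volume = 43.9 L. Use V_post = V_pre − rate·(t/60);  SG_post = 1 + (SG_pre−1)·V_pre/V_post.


V_post = 43.9 − 3.4·(98/60) = 38.3467
SG_post = 1 + (1.055 − 1)·43.9/38.3467

1.0630


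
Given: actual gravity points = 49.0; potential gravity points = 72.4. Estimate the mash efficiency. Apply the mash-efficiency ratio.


efficiency = actual / potential × 100
efficiency = 49.0 / 72.4 × 100

67.6796 %


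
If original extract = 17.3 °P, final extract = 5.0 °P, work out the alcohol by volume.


SG = 259/(259 − P);  ABV = (OG − FG)·131.25
OG = 259/(259 − 17.3) = 1.0716
FG = 259/(259 − 5.0) = 1.0197
ABV = (1.0716 − 1.0197)·131.25

6.8107 % ABV


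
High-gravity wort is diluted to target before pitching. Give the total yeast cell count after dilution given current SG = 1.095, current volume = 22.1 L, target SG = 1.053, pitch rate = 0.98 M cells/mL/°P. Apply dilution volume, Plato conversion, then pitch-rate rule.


V_w = V·((SG_c−1)/(SG_t−1)−1);  °P = 259 − 259/SG_t;  cells = rate·(V+V_w)·°P
V_w = 22.1·((1.095−1)/(1.053−1)−1) = 17.5132
V_final = 22.1 + 17.5132 = 39.6132
°P = 259 − 259/1.053 = 13.0361
cells = 0.98·39.6132·13.0361

506.0732 billion cells


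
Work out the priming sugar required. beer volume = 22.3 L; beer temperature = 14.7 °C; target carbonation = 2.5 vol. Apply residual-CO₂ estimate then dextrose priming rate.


residual = 14.695·(0.01821 + 0.09011·e^(−0.04·T));  sugar = (target − residual)·4.0·V
residual = 14.695·(0.01821 + 0.09011·e^(−0.04·14.7)) = 1.0031
sugar = (2.5 − 1.0031)·4.0·22.3

133.5246 g


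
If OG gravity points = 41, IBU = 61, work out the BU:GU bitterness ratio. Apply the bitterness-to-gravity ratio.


BU:GU = IBU / OG_points
BU:GU = 61 / 41

1.4878


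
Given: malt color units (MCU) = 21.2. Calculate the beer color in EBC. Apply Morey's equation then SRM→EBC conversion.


SRM = 1.4922·MCU^0.6859;  EBC = SRM·1.97
SRM = 1.4922·21.2^0.6859 = 12.1216
EBC = 12.1216·1.97

23.8796 EBC


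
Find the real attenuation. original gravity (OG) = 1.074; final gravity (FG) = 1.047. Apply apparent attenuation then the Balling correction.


AA = (OG−FG)/(OG−1)·100;  RA = AA·0.8192
AA = (1.074 − 1.047)/(1.074 − 1)·100 = 36.4865
RA = 36.4865·0.8192

29.8897 %


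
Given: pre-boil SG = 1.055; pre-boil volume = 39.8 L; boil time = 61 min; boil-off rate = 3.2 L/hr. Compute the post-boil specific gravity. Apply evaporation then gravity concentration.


V_post = V_pre − rate·(t/60);  SG_post = 1 + (SG_pre−1)·V_pre/V_post
V_post = 39.8 − 3.2·(61/60) = 36.5467
SG_post = 1 + (1.055 − 1)·39.8/36.5467

1.0599


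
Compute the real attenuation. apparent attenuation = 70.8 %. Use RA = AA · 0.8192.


RA = 70.8 · 0.8192

57.9994 %


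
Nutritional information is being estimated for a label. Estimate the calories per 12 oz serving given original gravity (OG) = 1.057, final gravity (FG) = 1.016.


ABW = (OG−FG)·131.25·0.79/FG;  °P = 259 − 259/SG (for OG→OE and FG→AE);  RE = 0.1808·OE + 0.8192·AE;  Cal = (6.9·ABW + 4·(RE−0.1))·FG·3.55
ABW = (1.057 − 1.016)·131.25·0.79/1.016 = 4.1842
OE = 259 − 259/1.057 = 13.9669 °P
AE = 259 − 259/1.016 = 4.0787 °P
RE = 0.1808·13.9669 + 0.8192·4.0787 = 5.8665 °P
Cal = (6.9·4.1842 + 4·(5.8665−0.1))·1.016·3.55

187.3275 kcal


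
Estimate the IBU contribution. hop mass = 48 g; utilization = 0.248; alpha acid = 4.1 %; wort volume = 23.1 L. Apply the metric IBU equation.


IBU = (α/100)·mass·U·1000 / V
IBU = (4.1/100)·48·0.248·1000 / 23.1

21.1283 IBU


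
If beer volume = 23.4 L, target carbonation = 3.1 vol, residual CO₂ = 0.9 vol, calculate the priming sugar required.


sugar = (target − residual)·4.0·V
sugar = (3.1 − 0.9)·4.0·23.4

205.9200 g


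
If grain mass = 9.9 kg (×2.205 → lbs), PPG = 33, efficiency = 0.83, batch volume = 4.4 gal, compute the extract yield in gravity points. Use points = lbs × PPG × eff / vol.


lbs = 9.9 × 2.205 = 21.8295
points = 21.8295 × 33 × 0.83 / 4.4

135.8886 points


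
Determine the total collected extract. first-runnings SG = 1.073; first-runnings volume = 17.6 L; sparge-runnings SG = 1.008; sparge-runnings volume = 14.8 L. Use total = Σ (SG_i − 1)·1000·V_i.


first = (1.073 − 1)·1000·17.6 = 1284.8000
sparge = (1.008 − 1)·1000·14.8 = 118.4000
total = 1284.8000 + 118.4000

1403.2000 gravity·L


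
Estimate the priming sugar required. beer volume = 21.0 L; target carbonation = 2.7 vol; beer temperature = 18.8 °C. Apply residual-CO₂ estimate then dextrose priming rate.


residual = 14.695·(0.01821 + 0.09011·e^(−0.04·T));  sugar = (target − residual)·4.0·V
residual = 14.695·(0.01821 + 0.09011·e^(−0.04·18.8)) = 0.8918
sugar = (2.7 − 0.8918)·4.0·21.0

151.8856 g


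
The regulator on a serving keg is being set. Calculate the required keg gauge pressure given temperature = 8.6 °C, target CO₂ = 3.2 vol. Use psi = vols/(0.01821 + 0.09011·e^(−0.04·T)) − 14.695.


psi = 3.2/(0.01821 + 0.09011·e^(−0.04·8.6)) − 14.695

24.2859 psi


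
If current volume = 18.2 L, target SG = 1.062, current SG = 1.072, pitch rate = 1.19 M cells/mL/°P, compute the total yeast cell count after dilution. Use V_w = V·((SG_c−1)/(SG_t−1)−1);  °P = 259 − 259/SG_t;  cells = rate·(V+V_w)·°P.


V_w = 18.2·((1.072−1)/(1.062−1)−1) = 2.9355
V_final = 18.2 + 2.9355 = 21.1355
°P = 259 − 259/1.062 = 15.1205
cells = 1.19·21.1355·15.1205

380.2998 billion cells


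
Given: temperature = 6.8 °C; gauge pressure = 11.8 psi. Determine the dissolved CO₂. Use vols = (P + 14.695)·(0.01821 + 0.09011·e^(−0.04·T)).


vols = (11.8 + 14.695)·(0.01821 + 0.09011·e^(−0.04·6.8))

2.3014 volumes


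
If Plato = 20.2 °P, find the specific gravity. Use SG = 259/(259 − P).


SG = 259/(259 − 20.2)

1.0846


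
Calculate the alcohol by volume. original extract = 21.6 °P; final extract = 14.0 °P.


SG = 259/(259 − P);  ABV = (OG − FG)·131.25
OG = 259/(259 − 21.6) = 1.0910
FG = 259/(259 − 14.0) = 1.0571
ABV = (1.0910 − 1.0571)·131.25

4.4419 % ABV


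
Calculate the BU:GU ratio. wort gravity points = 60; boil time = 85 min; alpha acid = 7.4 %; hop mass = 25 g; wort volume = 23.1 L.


U = 1.65·0.000125^(GP/1000)·(1−e^(−0.04t))/4.15;  IBU = (α/100)·m·U·1000/V;  BU:GU = IBU/GP
U = 1.65·0.000125^(60/1000)·(1−e^(−0.04·85))/4.15 = 0.2241
IBU = (7.4/100)·25·0.2241·1000/23.1 = 17.9502
BU:GU = 17.9502/60

0.2992


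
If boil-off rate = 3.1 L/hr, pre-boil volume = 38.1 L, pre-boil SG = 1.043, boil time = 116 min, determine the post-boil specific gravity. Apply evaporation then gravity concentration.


V_post = V_pre − rate·(t/60);  SG_post = 1 + (SG_pre−1)·V_pre/V_post
V_post = 38.1 − 3.1·(116/60) = 32.1067
SG_post = 1 + (1.043 − 1)·38.1/32.1067

1.0510


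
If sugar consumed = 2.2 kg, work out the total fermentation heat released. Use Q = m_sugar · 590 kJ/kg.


Q = 2.2 · 590

1298.0000 kJ


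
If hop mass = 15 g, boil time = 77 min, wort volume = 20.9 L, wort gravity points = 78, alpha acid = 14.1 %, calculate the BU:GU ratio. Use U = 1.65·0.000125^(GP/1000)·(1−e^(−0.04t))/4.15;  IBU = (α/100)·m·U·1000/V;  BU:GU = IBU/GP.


U = 1.65·0.000125^(78/1000)·(1−e^(−0.04·77))/4.15 = 0.1882
IBU = (14.1/100)·15·0.1882·1000/20.9 = 19.0426
BU:GU = 19.0426/78

0.2441


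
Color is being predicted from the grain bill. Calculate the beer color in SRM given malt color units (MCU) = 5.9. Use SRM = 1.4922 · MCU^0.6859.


SRM = 1.4922 · 5.9^0.6859

5.0414 SRM


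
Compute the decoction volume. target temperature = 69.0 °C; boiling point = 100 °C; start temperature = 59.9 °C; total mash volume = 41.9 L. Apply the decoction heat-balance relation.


V_dec = V_total·(T_target − T_start)/(T_boil − T_start)
V_dec = 41.9·(69.0 − 59.9)/(100 − 59.9)

9.5085 L


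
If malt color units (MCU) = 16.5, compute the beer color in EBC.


SRM = 1.4922·MCU^0.6859;  EBC = SRM·1.97
SRM = 1.4922·16.5^0.6859 = 10.2070
EBC = 10.2070·1.97

20.1078 EBC


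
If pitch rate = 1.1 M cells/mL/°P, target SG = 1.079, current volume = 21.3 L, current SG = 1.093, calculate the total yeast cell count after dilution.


V_w = V·((SG_c−1)/(SG_t−1)−1);  °P = 259 − 259/SG_t;  cells = rate·(V+V_w)·°P
V_w = 21.3·((1.093−1)/(1.079−1)−1) = 3.7747
V_final = 21.3 + 3.7747 = 25.0747
°P = 259 − 259/1.079 = 18.9629
cells = 1.1·25.0747·18.9629

523.0384 billion cells


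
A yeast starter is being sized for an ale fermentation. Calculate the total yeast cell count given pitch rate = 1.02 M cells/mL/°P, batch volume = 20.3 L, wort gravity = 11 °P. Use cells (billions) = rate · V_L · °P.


cells = 1.02 · 20.3 · 11

227.7660 billion cells


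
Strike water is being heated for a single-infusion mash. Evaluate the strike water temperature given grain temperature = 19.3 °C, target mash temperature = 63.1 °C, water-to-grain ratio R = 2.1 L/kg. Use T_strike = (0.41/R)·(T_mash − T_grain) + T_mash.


T_strike = (0.41/2.1)·(63.1 − 19.3) + 63.1

71.6514 °C


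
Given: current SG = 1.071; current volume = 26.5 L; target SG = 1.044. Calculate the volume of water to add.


V_water = V·((SG_curr − 1)/(SG_target − 1) − 1)
V_water = 26.5·((1.071 − 1)/(1.044 − 1) − 1)

16.2614 L


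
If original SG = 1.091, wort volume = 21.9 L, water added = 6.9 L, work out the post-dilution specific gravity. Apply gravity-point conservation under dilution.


SG_new = 1 + (SG_old − 1)·V_old/(V_old + V_water)
pts = (1.091 − 1)·1000·21.9/(21.9 + 6.9) = 69.1979
SG_new = 1 + 69.1979/1000

1.0692


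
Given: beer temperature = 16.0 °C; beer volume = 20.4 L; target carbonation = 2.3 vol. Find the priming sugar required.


residual = 14.695·(0.01821 + 0.09011·e^(−0.04·T));  sugar = (target − residual)·4.0·V
residual = 14.695·(0.01821 + 0.09011·e^(−0.04·16.0)) = 0.9658
sugar = (2.3 − 0.9658)·4.0·20.4

108.8692 g


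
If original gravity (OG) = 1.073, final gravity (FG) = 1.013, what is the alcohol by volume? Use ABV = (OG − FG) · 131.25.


ABV = (1.073 − 1.013) · 131.25

7.8750 % ABV


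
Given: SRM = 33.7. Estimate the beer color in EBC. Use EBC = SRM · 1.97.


EBC = 33.7 · 1.97

66.3890 EBC


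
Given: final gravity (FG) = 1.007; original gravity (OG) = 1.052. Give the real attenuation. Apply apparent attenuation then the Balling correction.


AA = (OG−FG)/(OG−1)·100;  RA = AA·0.8192
AA = (1.052 − 1.007)/(1.052 − 1)·100 = 86.5385
RA = 86.5385·0.8192

70.8923 %


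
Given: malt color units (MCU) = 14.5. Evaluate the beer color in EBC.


SRM = 1.4922·MCU^0.6859;  EBC = SRM·1.97
SRM = 1.4922·14.5^0.6859 = 9.3413
EBC = 9.3413·1.97

18.4024 EBC


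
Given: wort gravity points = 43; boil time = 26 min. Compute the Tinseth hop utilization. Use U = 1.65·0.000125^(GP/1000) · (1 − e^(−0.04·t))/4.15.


bigness = 1.65·0.000125^(43/1000) = 1.1211
boil_factor = (1 − e^(−0.04·26))/4.15 = 0.1558
U = 1.1211 · 0.1558

0.1747


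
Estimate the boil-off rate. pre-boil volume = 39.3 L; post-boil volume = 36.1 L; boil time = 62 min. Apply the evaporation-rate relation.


rate = (V_pre − V_post) / (t_min/60)
rate = (39.3 − 36.1) / (62/60)

3.0968 L/hr


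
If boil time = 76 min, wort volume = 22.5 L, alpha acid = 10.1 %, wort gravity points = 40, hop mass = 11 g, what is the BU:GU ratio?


U = 1.65·0.000125^(GP/1000)·(1−e^(−0.04t))/4.15;  IBU = (α/100)·m·U·1000/V;  BU:GU = IBU/GP
U = 1.65·0.000125^(40/1000)·(1−e^(−0.04·76))/4.15 = 0.2643
IBU = (10.1/100)·11·0.2643·1000/22.5 = 13.0484
BU:GU = 13.0484/40

0.3262


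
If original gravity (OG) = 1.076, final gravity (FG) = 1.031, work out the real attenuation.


AA = (OG−FG)/(OG−1)·100;  RA = AA·0.8192
AA = (1.076 − 1.031)/(1.076 − 1)·100 = 59.2105
RA = 59.2105·0.8192

48.5053 %


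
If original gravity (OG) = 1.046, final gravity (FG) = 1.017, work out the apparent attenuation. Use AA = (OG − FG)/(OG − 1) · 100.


AA = (1.046 − 1.017)/(1.046 − 1) · 100

63.0435 %


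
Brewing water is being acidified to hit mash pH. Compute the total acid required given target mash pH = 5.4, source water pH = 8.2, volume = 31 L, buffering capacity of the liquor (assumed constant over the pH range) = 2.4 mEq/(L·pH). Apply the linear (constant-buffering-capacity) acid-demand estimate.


acid = buffering capacity · (pH_source − pH_target) · V
acid = 2.4 · (8.2 − 5.4) · 31

208.3200 mEq


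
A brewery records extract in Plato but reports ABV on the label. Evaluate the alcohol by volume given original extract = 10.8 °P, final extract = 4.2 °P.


SG = 259/(259 − P);  ABV = (OG − FG)·131.25
OG = 259/(259 − 10.8) = 1.0435
FG = 259/(259 − 4.2) = 1.0165
ABV = (1.0435 − 1.0165)·131.25

3.5477 % ABV


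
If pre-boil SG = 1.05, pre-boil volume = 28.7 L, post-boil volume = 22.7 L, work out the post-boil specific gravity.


SG_post = 1 + (SG_pre − 1)·V_pre/V_post
pts_pre = (1.05 − 1)·1000 = 50.0000
pts_post = 50.0000·28.7/22.7 = 63.2159
SG_post = 1 + 63.2159/1000

1.0632


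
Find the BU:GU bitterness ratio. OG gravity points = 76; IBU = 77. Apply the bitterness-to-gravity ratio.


BU:GU = IBU / OG_points
BU:GU = 77 / 76

1.0132


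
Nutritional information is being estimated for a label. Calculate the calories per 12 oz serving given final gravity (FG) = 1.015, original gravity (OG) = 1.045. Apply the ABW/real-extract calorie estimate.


ABW = (OG−FG)·131.25·0.79/FG;  °P = 259 − 259/SG (for OG→OE and FG→AE);  RE = 0.1808·OE + 0.8192·AE;  Cal = (6.9·ABW + 4·(RE−0.1))·FG·3.55
ABW = (1.045 − 1.015)·131.25·0.79/1.015 = 3.0647
OE = 259 − 259/1.045 = 11.1531 °P
AE = 259 − 259/1.015 = 3.8276 °P
RE = 0.1808·11.1531 + 0.8192·3.8276 = 5.1520 °P
Cal = (6.9·3.0647 + 4·(5.1520−0.1))·1.015·3.55

149.0098 kcal


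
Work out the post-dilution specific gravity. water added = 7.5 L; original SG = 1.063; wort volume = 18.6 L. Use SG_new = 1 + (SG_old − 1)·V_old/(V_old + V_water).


pts = (1.063 − 1)·1000·18.6/(18.6 + 7.5) = 44.8966
SG_new = 1 + 44.8966/1000

1.0449


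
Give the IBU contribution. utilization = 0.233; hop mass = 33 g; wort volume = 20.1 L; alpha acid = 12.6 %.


IBU = (α/100)·mass·U·1000 / V
IBU = (12.6/100)·33·0.233·1000 / 20.1

48.1997 IBU


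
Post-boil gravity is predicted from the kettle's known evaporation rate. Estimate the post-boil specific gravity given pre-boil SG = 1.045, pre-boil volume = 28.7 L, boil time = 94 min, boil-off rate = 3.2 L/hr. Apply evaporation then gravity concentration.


V_post = V_pre − rate·(t/60);  SG_post = 1 + (SG_pre−1)·V_pre/V_post
V_post = 28.7 − 3.2·(94/60) = 23.6867
SG_post = 1 + (1.045 − 1)·28.7/23.6867

1.0545


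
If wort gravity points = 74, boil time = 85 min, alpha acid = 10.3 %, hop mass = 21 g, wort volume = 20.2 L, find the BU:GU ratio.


U = 1.65·0.000125^(GP/1000)·(1−e^(−0.04t))/4.15;  IBU = (α/100)·m·U·1000/V;  BU:GU = IBU/GP
U = 1.65·0.000125^(74/1000)·(1−e^(−0.04·85))/4.15 = 0.1976
IBU = (10.3/100)·21·0.1976·1000/20.2 = 21.1627
BU:GU = 21.1627/74

0.2860


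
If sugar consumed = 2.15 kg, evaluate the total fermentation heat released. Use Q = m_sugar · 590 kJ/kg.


Q = 2.15 · 590

1268.5000 kJ


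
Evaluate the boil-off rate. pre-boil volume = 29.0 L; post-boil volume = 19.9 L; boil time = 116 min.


rate = (V_pre − V_post) / (t_min/60)
rate = (29.0 − 19.9) / (116/60)

4.7069 L/hr


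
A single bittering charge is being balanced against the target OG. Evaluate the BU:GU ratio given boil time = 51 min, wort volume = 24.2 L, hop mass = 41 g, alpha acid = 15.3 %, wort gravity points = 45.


U = 1.65·0.000125^(GP/1000)·(1−e^(−0.04t))/4.15;  IBU = (α/100)·m·U·1000/V;  BU:GU = IBU/GP
U = 1.65·0.000125^(45/1000)·(1−e^(−0.04·51))/4.15 = 0.2308
IBU = (15.3/100)·41·0.2308·1000/24.2 = 59.8359
BU:GU = 59.8359/45

1.3297


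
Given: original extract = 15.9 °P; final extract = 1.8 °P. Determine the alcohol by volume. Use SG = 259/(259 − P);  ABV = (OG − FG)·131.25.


OG = 259/(259 − 15.9) = 1.0654
FG = 259/(259 − 1.8) = 1.0070
ABV = (1.0654 − 1.0070)·131.25

7.6659 % ABV


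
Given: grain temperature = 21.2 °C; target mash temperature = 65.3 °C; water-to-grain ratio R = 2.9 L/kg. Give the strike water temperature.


T_strike = (0.41/R)·(T_mash − T_grain) + T_mash
T_strike = (0.41/2.9)·(65.3 − 21.2) + 65.3

71.5348 °C


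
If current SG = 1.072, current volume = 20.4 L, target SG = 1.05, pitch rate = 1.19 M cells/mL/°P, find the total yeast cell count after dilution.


V_w = V·((SG_c−1)/(SG_t−1)−1);  °P = 259 − 259/SG_t;  cells = rate·(V+V_w)·°P
V_w = 20.4·((1.072−1)/(1.05−1)−1) = 8.9760
V_final = 20.4 + 8.9760 = 29.3760
°P = 259 − 259/1.05 = 12.3333
cells = 1.19·29.3760·12.3333

431.1418 billion cells


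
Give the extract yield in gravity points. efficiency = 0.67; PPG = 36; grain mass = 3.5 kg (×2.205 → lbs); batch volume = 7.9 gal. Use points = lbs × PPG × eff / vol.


lbs = 3.5 × 2.205 = 7.7175
points = 7.7175 × 36 × 0.67 / 7.9

23.5628 points


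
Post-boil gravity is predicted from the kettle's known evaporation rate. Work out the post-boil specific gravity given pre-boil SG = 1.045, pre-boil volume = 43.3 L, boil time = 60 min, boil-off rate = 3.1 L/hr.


V_post = V_pre − rate·(t/60);  SG_post = 1 + (SG_pre−1)·V_pre/V_post
V_post = 43.3 − 3.1·(60/60) = 40.2000
SG_post = 1 + (1.045 − 1)·43.3/40.2000

1.0485


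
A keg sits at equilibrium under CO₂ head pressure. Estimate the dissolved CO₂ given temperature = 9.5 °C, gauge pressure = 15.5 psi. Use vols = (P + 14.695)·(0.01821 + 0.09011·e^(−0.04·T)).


vols = (15.5 + 14.695)·(0.01821 + 0.09011·e^(−0.04·9.5))

2.4105 volumes


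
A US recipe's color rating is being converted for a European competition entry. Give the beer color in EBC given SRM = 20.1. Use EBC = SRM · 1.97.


EBC = 20.1 · 1.97

39.5970 EBC


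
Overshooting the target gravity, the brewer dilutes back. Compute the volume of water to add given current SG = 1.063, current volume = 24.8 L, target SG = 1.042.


V_water = V·((SG_curr − 1)/(SG_target − 1) − 1)
V_water = 24.8·((1.063 − 1)/(1.042 − 1) − 1)

12.4000 L


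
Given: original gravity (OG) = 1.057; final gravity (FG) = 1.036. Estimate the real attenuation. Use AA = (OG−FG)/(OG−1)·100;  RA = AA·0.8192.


AA = (1.057 − 1.036)/(1.057 − 1)·100 = 36.8421
RA = 36.8421·0.8192

30.1811 %


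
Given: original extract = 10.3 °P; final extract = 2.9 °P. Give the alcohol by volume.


SG = 259/(259 − P);  ABV = (OG − FG)·131.25
OG = 259/(259 − 10.3) = 1.0414
FG = 259/(259 − 2.9) = 1.0113
ABV = (1.0414 − 1.0113)·131.25

3.9495 % ABV


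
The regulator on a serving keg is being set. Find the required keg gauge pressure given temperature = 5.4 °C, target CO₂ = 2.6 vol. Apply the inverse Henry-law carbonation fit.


psi = vols/(0.01821 + 0.09011·e^(−0.04·T)) − 14.695
psi = 2.6/(0.01821 + 0.09011·e^(−0.04·5.4)) − 14.695

13.9347 psi


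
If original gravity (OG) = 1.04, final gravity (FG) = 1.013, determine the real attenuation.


AA = (OG−FG)/(OG−1)·100;  RA = AA·0.8192
AA = (1.04 − 1.013)/(1.04 − 1)·100 = 67.5000
RA = 67.5000·0.8192

55.2960 %


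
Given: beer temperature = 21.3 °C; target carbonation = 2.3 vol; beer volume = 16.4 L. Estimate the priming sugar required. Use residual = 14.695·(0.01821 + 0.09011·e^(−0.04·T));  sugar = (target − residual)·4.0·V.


residual = 14.695·(0.01821 + 0.09011·e^(−0.04·21.3)) = 0.8324
sugar = (2.3 − 0.8324)·4.0·16.4

96.2724 g


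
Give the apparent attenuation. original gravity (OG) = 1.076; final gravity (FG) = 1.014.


AA = (OG − FG)/(OG − 1) · 100
AA = (1.076 − 1.014)/(1.076 − 1) · 100

81.5789 %


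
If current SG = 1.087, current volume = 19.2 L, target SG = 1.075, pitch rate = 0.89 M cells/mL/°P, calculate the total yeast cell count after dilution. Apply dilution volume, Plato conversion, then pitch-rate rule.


V_w = V·((SG_c−1)/(SG_t−1)−1);  °P = 259 − 259/SG_t;  cells = rate·(V+V_w)·°P
V_w = 19.2·((1.087−1)/(1.075−1)−1) = 3.0720
V_final = 19.2 + 3.0720 = 22.2720
°P = 259 − 259/1.075 = 18.0698
cells = 0.89·22.2720·18.0698

358.1804 billion cells


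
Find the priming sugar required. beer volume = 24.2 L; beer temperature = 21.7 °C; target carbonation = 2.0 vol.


residual = 14.695·(0.01821 + 0.09011·e^(−0.04·T));  sugar = (target − residual)·4.0·V
residual = 14.695·(0.01821 + 0.09011·e^(−0.04·21.7)) = 0.8235
sugar = (2.0 − 0.8235)·4.0·24.2

113.8883 g


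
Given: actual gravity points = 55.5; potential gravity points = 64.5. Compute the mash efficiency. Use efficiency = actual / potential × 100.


efficiency = 55.5 / 64.5 × 100

86.0465 %


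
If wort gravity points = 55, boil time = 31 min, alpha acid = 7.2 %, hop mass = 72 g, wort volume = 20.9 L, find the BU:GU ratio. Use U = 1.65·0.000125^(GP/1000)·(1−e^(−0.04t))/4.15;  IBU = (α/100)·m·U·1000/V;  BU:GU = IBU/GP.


U = 1.65·0.000125^(55/1000)·(1−e^(−0.04·31))/4.15 = 0.1723
IBU = (7.2/100)·72·0.1723·1000/20.9 = 42.7484
BU:GU = 42.7484/55

0.7772


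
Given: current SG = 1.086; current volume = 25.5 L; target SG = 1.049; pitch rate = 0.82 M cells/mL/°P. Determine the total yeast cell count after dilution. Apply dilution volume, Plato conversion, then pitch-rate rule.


V_w = V·((SG_c−1)/(SG_t−1)−1);  °P = 259 − 259/SG_t;  cells = rate·(V+V_w)·°P
V_w = 25.5·((1.086−1)/(1.049−1)−1) = 19.2551
V_final = 25.5 + 19.2551 = 44.7551
°P = 259 − 259/1.049 = 12.0982
cells = 0.82·44.7551·12.0982

443.9937 billion cells


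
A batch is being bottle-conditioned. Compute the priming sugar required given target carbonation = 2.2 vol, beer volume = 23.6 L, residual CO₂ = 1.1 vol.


sugar = (target − residual)·4.0·V
sugar = (2.2 − 1.1)·4.0·23.6

103.8400 g


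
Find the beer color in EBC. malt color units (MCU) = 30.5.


SRM = 1.4922·MCU^0.6859;  EBC = SRM·1.97
SRM = 1.4922·30.5^0.6859 = 15.5564
EBC = 15.5564·1.97

30.6461 EBC


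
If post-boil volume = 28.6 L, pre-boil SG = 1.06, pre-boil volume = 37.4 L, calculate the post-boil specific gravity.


SG_post = 1 + (SG_pre − 1)·V_pre/V_post
pts_pre = (1.06 − 1)·1000 = 60.0000
pts_post = 60.0000·37.4/28.6 = 78.4615
SG_post = 1 + 78.4615/1000

1.0785


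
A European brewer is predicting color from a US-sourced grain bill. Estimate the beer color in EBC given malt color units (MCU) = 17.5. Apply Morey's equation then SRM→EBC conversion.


SRM = 1.4922·MCU^0.6859;  EBC = SRM·1.97
SRM = 1.4922·17.5^0.6859 = 10.6274
EBC = 10.6274·1.97

20.9360 EBC


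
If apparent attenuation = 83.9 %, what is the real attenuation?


RA = AA · 0.8192
RA = 83.9 · 0.8192

68.7309 %


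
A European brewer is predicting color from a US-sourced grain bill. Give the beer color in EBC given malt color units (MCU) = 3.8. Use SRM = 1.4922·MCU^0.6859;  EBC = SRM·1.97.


SRM = 1.4922·3.8^0.6859 = 3.7282
EBC = 3.7282·1.97

7.3446 EBC


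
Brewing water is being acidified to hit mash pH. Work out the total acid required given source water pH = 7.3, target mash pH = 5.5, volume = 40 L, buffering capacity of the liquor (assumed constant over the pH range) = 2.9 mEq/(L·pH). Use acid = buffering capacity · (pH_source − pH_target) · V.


acid = 2.9 · (7.3 − 5.5) · 40

208.8000 mEq


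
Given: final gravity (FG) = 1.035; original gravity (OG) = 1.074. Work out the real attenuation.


AA = (OG−FG)/(OG−1)·100;  RA = AA·0.8192
AA = (1.074 − 1.035)/(1.074 − 1)·100 = 52.7027
RA = 52.7027·0.8192

43.1741 %


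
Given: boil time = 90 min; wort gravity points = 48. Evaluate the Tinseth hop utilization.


U = 1.65·0.000125^(GP/1000) · (1 − e^(−0.04·t))/4.15
bigness = 1.65·0.000125^(48/1000) = 1.0719
boil_factor = (1 − e^(−0.04·90))/4.15 = 0.2344
U = 1.0719 · 0.2344

0.2512


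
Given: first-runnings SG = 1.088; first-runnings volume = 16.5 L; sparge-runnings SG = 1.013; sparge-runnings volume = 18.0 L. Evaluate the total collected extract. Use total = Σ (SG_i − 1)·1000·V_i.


first = (1.088 − 1)·1000·16.5 = 1452.0000
sparge = (1.013 − 1)·1000·18.0 = 234.0000
total = 1452.0000 + 234.0000

1686.0000 gravity·L


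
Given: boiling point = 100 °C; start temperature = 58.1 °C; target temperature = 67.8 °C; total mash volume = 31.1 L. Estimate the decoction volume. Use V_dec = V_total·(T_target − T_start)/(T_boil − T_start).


V_dec = 31.1·(67.8 − 58.1)/(100 − 58.1)

7.1998 L


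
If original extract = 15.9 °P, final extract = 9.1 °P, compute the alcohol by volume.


SG = 259/(259 − P);  ABV = (OG − FG)·131.25
OG = 259/(259 − 15.9) = 1.0654
FG = 259/(259 − 9.1) = 1.0364
ABV = (1.0654 − 1.0364)·131.25

3.8050 % ABV


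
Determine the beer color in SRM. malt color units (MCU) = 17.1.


SRM = 1.4922 · MCU^0.6859
SRM = 1.4922 · 17.1^0.6859

10.4602 SRM


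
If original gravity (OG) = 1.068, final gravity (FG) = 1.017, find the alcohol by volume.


ABV = (OG − FG) · 131.25
ABV = (1.068 − 1.017) · 131.25

6.6938 % ABV


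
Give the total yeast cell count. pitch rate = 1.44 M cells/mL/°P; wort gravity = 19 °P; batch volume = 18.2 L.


cells (billions) = rate · V_L · °P
cells = 1.44 · 18.2 · 19

497.9520 billion cells


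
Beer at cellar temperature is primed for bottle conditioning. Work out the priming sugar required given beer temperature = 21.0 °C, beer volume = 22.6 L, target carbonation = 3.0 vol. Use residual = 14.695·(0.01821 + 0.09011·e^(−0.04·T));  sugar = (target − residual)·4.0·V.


residual = 14.695·(0.01821 + 0.09011·e^(−0.04·21.0)) = 0.8393
sugar = (3.0 − 0.8393)·4.0·22.6

195.3316 g


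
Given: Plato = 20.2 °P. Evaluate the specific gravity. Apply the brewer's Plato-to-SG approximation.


SG = 259/(259 − P)
SG = 259/(259 − 20.2)

1.0846


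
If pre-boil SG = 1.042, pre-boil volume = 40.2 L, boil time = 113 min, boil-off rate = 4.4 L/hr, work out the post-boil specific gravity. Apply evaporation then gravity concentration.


V_post = V_pre − rate·(t/60);  SG_post = 1 + (SG_pre−1)·V_pre/V_post
V_post = 40.2 − 4.4·(113/60) = 31.9133
SG_post = 1 + (1.042 − 1)·40.2/31.9133

1.0529


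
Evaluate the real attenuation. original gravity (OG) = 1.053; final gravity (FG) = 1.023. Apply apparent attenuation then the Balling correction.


AA = (OG−FG)/(OG−1)·100;  RA = AA·0.8192
AA = (1.053 − 1.023)/(1.053 − 1)·100 = 56.6038
RA = 56.6038·0.8192

46.3698 %


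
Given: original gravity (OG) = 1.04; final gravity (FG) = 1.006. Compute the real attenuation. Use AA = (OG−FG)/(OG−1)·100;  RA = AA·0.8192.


AA = (1.04 − 1.006)/(1.04 − 1)·100 = 85.0000
RA = 85.0000·0.8192

69.6320 %


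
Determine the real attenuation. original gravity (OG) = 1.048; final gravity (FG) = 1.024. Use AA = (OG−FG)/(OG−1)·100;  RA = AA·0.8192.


AA = (1.048 − 1.024)/(1.048 − 1)·100 = 50.0000
RA = 50.0000·0.8192

40.9600 %


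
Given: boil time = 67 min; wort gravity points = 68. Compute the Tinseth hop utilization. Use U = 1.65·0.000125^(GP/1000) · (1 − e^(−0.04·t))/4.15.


bigness = 1.65·0.000125^(68/1000) = 0.8955
boil_factor = (1 − e^(−0.04·67))/4.15 = 0.2244
U = 0.8955 · 0.2244

0.2010


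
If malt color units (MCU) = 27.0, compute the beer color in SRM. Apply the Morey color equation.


SRM = 1.4922 · MCU^0.6859
SRM = 1.4922 · 27.0^0.6859

14.3087 SRM


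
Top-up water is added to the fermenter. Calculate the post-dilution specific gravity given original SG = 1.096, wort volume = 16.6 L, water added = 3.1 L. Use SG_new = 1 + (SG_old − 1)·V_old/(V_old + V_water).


pts = (1.096 − 1)·1000·16.6/(16.6 + 3.1) = 80.8934
SG_new = 1 + 80.8934/1000

1.0809


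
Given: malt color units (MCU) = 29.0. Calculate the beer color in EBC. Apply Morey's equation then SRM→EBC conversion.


SRM = 1.4922·MCU^0.6859;  EBC = SRM·1.97
SRM = 1.4922·29.0^0.6859 = 15.0275
EBC = 15.0275·1.97

29.6041 EBC


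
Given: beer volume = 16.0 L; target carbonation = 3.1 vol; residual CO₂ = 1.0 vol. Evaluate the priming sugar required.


sugar = (target − residual)·4.0·V
sugar = (3.1 − 1.0)·4.0·16.0

134.4000 g


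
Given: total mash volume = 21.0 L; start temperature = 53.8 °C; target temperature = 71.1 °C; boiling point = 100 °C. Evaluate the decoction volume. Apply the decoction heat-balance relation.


V_dec = V_total·(T_target − T_start)/(T_boil − T_start)
V_dec = 21.0·(71.1 − 53.8)/(100 − 53.8)

7.8636 L


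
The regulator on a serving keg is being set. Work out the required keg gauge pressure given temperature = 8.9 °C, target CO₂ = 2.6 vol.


psi = vols/(0.01821 + 0.09011·e^(−0.04·T)) − 14.695
psi = 2.6/(0.01821 + 0.09011·e^(−0.04·8.9)) − 14.695

17.2737 psi


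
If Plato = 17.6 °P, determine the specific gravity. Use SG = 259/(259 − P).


SG = 259/(259 − 17.6)

1.0729


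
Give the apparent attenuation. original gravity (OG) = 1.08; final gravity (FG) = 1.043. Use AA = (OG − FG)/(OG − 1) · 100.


AA = (1.08 − 1.043)/(1.08 − 1) · 100

46.2500 %


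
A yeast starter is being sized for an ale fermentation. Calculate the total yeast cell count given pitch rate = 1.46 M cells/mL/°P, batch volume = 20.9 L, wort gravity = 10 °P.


cells (billions) = rate · V_L · °P
cells = 1.46 · 20.9 · 10

305.1400 billion cells


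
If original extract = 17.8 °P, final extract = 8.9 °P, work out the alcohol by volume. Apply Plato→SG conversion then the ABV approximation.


SG = 259/(259 − P);  ABV = (OG − FG)·131.25
OG = 259/(259 − 17.8) = 1.0738
FG = 259/(259 − 8.9) = 1.0356
ABV = (1.0738 − 1.0356)·131.25

5.0153 % ABV


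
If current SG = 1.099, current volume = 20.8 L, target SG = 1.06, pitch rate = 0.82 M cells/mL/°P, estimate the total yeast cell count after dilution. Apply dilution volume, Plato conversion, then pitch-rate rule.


V_w = V·((SG_c−1)/(SG_t−1)−1);  °P = 259 − 259/SG_t;  cells = rate·(V+V_w)·°P
V_w = 20.8·((1.099−1)/(1.06−1)−1) = 13.5200
V_final = 20.8 + 13.5200 = 34.3200
°P = 259 − 259/1.06 = 14.6604
cells = 0.82·34.3200·14.6604

412.5782 billion cells


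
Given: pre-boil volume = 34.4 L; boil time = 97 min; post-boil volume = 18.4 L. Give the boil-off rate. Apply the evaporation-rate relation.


rate = (V_pre − V_post) / (t_min/60)
rate = (34.4 − 18.4) / (97/60)

9.8969 L/hr


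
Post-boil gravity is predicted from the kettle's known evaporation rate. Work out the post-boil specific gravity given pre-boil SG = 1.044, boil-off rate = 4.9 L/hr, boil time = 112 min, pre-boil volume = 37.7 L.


V_post = V_pre − rate·(t/60);  SG_post = 1 + (SG_pre−1)·V_pre/V_post
V_post = 37.7 − 4.9·(112/60) = 28.5533
SG_post = 1 + (1.044 − 1)·37.7/28.5533

1.0581


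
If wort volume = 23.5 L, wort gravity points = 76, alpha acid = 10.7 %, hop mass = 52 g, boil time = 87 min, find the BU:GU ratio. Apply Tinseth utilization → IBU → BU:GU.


U = 1.65·0.000125^(GP/1000)·(1−e^(−0.04t))/4.15;  IBU = (α/100)·m·U·1000/V;  BU:GU = IBU/GP
U = 1.65·0.000125^(76/1000)·(1−e^(−0.04·87))/4.15 = 0.1946
IBU = (10.7/100)·52·0.1946·1000/23.5 = 46.0819
BU:GU = 46.0819/76

0.6063


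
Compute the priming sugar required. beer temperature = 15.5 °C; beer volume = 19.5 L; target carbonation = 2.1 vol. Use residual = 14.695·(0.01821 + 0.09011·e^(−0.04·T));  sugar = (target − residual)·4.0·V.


residual = 14.695·(0.01821 + 0.09011·e^(−0.04·15.5)) = 0.9799
sugar = (2.1 − 0.9799)·4.0·19.5

87.3659 g


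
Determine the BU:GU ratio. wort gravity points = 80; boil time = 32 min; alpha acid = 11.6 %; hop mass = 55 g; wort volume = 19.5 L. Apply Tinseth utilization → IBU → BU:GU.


U = 1.65·0.000125^(GP/1000)·(1−e^(−0.04t))/4.15;  IBU = (α/100)·m·U·1000/V;  BU:GU = IBU/GP
U = 1.65·0.000125^(80/1000)·(1−e^(−0.04·32))/4.15 = 0.1399
IBU = (11.6/100)·55·0.1399·1000/19.5 = 45.7604
BU:GU = 45.7604/80

0.5720


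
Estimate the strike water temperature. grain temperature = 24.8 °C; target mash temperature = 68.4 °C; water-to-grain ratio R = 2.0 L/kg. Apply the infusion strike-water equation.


T_strike = (0.41/R)·(T_mash − T_grain) + T_mash
T_strike = (0.41/2.0)·(68.4 − 24.8) + 68.4

77.3380 °C
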